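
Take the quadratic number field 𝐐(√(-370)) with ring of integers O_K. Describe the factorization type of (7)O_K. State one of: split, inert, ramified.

-370 mod 4 = 2, hence disc K = 4·(-370) = -1480 and O_K = ℤ[√-370].
disc(K) = -1480 is not divisible by 7; 7 is unramified.
(-370/7) = 1^3 mod 7 = 1, giving Legendre symbol 1.
(-370/7) = 1, so 7 splits.

p splits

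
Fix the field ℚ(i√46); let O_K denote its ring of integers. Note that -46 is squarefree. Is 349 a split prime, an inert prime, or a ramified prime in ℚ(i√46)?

Since -46 ≢ 1 mod 4, the ring of integers is ℤ[√-46] with discriminant 4·(-46) = -184.
disc(K) = -184 is not divisible by 349; 349 is unramified.
Legendre symbol by Euler's criterion: (-46/349) ≡ (-46)^174 ≡ 348 (mod 349), i.e. (-46/349) = -1.
Legendre symbol -1 ⇒ 349 is inert.

inert — (349) stays prime in O_K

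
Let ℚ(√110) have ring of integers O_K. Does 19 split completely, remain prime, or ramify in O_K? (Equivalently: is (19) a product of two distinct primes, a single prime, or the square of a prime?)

19 remains inert

Since 110 ≢ 1 mod 4, the ring of integers is ℤ[√110] with discriminant 4·110 = 440.
Since gcd(19, 440) = 1 the prime 19 does not ramify.
Compute (110/19) via Euler: 15^((19-1)/2) mod 19 = 18, so (110/19) = -1.
(110/19) = -1, so 19 is inert.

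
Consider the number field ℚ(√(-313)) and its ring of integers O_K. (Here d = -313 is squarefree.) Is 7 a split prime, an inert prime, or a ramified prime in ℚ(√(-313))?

-313 mod 4 = 3, hence disc K = 4·(-313) = -1252 and O_K = ℤ[√-313].
Since gcd(7, -1252) = 1 the prime 7 does not ramify.
Compute (-313/7) via Euler: 2^((7-1)/2) mod 7 = 1, so (-313/7) = 1.
(-313/7) = 1, so 7 splits.

7 splits in O_K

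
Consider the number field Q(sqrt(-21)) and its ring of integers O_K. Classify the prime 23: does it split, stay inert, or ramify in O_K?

Since -21 ≢ 1 mod 4, the ring of integers is ℤ[√-21] with discriminant 4·(-21) = -84.
disc(K) = -84 is not divisible by 23; 23 is unramified.
Compute (-21/23) via Euler: 2^((23-1)/2) mod 23 = 1, so (-21/23) = 1.
Legendre symbol 1 ⇒ 23 is split.

splits completely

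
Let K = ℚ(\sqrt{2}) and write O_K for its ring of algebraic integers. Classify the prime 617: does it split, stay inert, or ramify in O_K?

split

Since 2 ≢ 1 mod 4, the ring of integers is ℤ[√2] with discriminant 4·2 = 8.
Since gcd(617, 8) = 1 the prime 617 does not ramify.
Compute (2/617) via Euler: 2^((617-1)/2) mod 617 = 1, so (2/617) = 1.
d is a quadratic residue mod p, hence 617 splits in O_K.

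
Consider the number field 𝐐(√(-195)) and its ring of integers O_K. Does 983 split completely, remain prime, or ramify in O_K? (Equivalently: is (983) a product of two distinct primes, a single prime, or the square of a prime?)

-195 mod 4 = 1, hence disc K = -195 and O_K = ℤ[(1+√-195)/2].
Since gcd(983, -195) = 1 the prime 983 does not ramify.
(-195/983) = 788^491 mod 983 = 982, giving Legendre symbol -1.
d is a non-residue mod p, hence 983 remains inert in O_K.

p is inert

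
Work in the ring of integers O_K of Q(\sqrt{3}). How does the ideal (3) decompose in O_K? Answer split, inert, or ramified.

Since 3 ≢ 1 mod 4, the ring of integers is ℤ[√3] with discriminant 4·3 = 12.
Ramification test: 3 | 12. The prime 3 ramifies in K.

p ramifies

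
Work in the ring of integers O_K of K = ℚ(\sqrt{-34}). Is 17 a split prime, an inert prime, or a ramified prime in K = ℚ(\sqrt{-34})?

-34 mod 4 = 2, hence disc K = 4·(-34) = -136 and O_K = ℤ[√-34].
disc(K) = -136 = 17·(-8), so p = 17 is ramified.

ramifies in O_K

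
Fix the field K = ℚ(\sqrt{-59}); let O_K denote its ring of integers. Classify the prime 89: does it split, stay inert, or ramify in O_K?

89 remains inert

d = -59 ≡ 1 (mod 4), so O_K = ℤ[(1+√-59)/2] and disc(K) = d = -59.
Since gcd(89, -59) = 1 the prime 89 does not ramify.
(-59/89) = 30^44 mod 89 = 88, giving Legendre symbol -1.
(-59/89) = -1, so 89 is inert.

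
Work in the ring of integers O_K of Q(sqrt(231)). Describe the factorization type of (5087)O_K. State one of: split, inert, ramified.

p is inert

Since 231 ≢ 1 mod 4, the ring of integers is ℤ[√231] with discriminant 4·231 = 924.
5087 ∤ 924, so 5087 is unramified.
Compute (231/5087) via Euler: 231^((5087-1)/2) mod 5087 = 5086, so (231/5087) = -1.
d is a non-residue mod p, hence 5087 remains inert in O_K.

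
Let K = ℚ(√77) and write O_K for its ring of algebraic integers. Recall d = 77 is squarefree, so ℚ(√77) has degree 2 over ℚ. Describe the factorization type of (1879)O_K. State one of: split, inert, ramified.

77 mod 4 = 1, hence disc K = 77 and O_K = ℤ[(1+√77)/2].
disc(K) = 77 is not divisible by 1879; 1879 is unramified.
Legendre symbol by Euler's criterion: (77/1879) ≡ 77^939 ≡ 1878 (mod 1879), i.e. (77/1879) = -1.
(77/1879) = -1, so 1879 is inert.

p is inert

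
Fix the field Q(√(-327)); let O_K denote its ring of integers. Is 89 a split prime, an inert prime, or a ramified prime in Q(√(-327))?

remains prime (inert)

-327 mod 4 = 1, hence disc K = -327 and O_K = ℤ[(1+√-327)/2].
Since gcd(89, -327) = 1 the prime 89 does not ramify.
Legendre symbol by Euler's criterion: (-327/89) ≡ (-327)^44 ≡ 88 (mod 89), i.e. (-327/89) = -1.
Legendre symbol -1 ⇒ 89 is inert.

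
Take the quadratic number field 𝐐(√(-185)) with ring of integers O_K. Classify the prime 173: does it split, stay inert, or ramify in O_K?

173 remains inert

Since -185 ≢ 1 mod 4, the ring of integers is ℤ[√-185] with discriminant 4·(-185) = -740.
173 ∤ -740, so 173 is unramified.
Compute (-185/173) via Euler: 161^((173-1)/2) mod 173 = 172, so (-185/173) = -1.
Legendre symbol -1 ⇒ 173 is inert.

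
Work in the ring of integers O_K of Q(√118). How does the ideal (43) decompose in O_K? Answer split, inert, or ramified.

118 mod 4 = 2, hence disc K = 4·118 = 472 and O_K = ℤ[√118].
43 ∤ 472, so 43 is unramified.
Legendre symbol by Euler's criterion: (118/43) ≡ 118^21 ≡ 42 (mod 43), i.e. (118/43) = -1.
d is a non-residue mod p, hence 43 remains inert in O_K.

inert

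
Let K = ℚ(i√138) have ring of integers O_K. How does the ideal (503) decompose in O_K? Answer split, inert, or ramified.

503 remains inert

d = -138 ≡ 2 (mod 4), so O_K = ℤ[√-138] and disc(K) = 4d = -552.
disc(K) = -552 is not divisible by 503; 503 is unramified.
(-138/503) = 365^251 mod 503 = 502, giving Legendre symbol -1.
Legendre symbol -1 ⇒ 503 is inert.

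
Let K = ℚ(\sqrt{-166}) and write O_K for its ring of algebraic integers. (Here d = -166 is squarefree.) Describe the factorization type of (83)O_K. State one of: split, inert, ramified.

Since -166 ≢ 1 mod 4, the ring of integers is ℤ[√-166] with discriminant 4·(-166) = -664.
disc(K) = -664 = 83·(-8), so p = 83 is ramified.

ramified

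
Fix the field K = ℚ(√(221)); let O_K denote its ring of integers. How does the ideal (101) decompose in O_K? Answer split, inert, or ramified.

d = 221 ≡ 1 (mod 4), so O_K = ℤ[(1+√221)/2] and disc(K) = d = 221.
101 ∤ 221, so 101 is unramified.
Euler's criterion: 221^50 mod 101 = 1. Thus (221|101) = 1.
Legendre symbol 1 ⇒ 101 is split.

splits completely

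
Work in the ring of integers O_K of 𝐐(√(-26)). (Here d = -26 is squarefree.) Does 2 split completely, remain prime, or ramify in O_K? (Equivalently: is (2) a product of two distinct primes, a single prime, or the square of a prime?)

2 is ramified

d = -26 ≡ 2 (mod 4), so O_K = ℤ[√-26] and disc(K) = 4d = -104.
Ramification test: 2 | -104. The prime 2 ramifies in K.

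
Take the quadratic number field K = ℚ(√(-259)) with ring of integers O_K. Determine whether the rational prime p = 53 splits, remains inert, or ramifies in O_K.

d = -259 ≡ 1 (mod 4), so O_K = ℤ[(1+√-259)/2] and disc(K) = d = -259.
disc(K) = -259 is not divisible by 53; 53 is unramified.
Legendre symbol by Euler's criterion: (-259/53) ≡ (-259)^26 ≡ 1 (mod 53), i.e. (-259/53) = 1.
d is a quadratic residue mod p, hence 53 splits in O_K.

53 splits in O_K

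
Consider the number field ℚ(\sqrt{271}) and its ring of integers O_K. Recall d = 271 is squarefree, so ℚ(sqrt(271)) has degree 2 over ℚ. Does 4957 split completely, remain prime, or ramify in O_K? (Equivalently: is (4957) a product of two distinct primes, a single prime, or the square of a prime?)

split — (4957) = 𝔭₁𝔭₂ with 𝔭₁ ≠ 𝔭₂

d = 271 ≡ 3 (mod 4), so O_K = ℤ[√271] and disc(K) = 4d = 1084.
4957 ∤ 1084, so 4957 is unramified.
(271/4957) = 271^2478 mod 4957 = 1, giving Legendre symbol 1.
d is a quadratic residue mod p, hence 4957 splits in O_K.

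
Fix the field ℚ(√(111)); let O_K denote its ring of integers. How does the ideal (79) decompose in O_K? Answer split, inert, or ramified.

Since 111 ≢ 1 mod 4, the ring of integers is ℤ[√111] with discriminant 4·111 = 444.
Since gcd(79, 444) = 1 the prime 79 does not ramify.
Euler's criterion: 111^39 mod 79 = 1. Thus (111|79) = 1.
d is a quadratic residue mod p, hence 79 splits in O_K.

splits completely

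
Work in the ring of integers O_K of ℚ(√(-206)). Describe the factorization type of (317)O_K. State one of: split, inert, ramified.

remains prime (inert)

Since -206 ≢ 1 mod 4, the ring of integers is ℤ[√-206] with discriminant 4·(-206) = -824.
317 ∤ -824, so 317 is unramified.
Euler's criterion: (-206)^158 mod 317 = 316. Thus (-206|317) = -1.
d is a non-residue mod p, hence 317 remains inert in O_K.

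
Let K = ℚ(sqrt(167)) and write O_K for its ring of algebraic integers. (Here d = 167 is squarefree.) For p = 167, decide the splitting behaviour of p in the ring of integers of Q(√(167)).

p ramifies

167 mod 4 = 3, hence disc K = 4·167 = 668 and O_K = ℤ[√167].
167 divides disc(K) = 668, so 167 ramifies.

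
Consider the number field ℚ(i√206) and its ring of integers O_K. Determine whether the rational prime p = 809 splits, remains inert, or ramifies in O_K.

inert — (809) stays prime in O_K

-206 mod 4 = 2, hence disc K = 4·(-206) = -824 and O_K = ℤ[√-206].
Since gcd(809, -824) = 1 the prime 809 does not ramify.
Euler's criterion: (-206)^404 mod 809 = 808. Thus (-206|809) = -1.
(-206/809) = -1, so 809 is inert.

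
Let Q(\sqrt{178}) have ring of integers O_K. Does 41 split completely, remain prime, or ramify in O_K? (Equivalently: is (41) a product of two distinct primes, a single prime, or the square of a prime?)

remains prime (inert)

Since 178 ≢ 1 mod 4, the ring of integers is ℤ[√178] with discriminant 4·178 = 712.
Since gcd(41, 712) = 1 the prime 41 does not ramify.
Legendre symbol by Euler's criterion: (178/41) ≡ 178^20 ≡ 40 (mod 41), i.e. (178/41) = -1.
(178/41) = -1, so 41 is inert.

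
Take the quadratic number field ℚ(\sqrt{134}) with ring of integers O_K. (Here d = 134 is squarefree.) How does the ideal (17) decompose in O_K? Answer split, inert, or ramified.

d = 134 ≡ 2 (mod 4), so O_K = ℤ[√134] and disc(K) = 4d = 536.
disc(K) = 536 is not divisible by 17; 17 is unramified.
Euler's criterion: 134^8 mod 17 = 1. Thus (134|17) = 1.
Legendre symbol 1 ⇒ 17 is split.

split — (17) = 𝔭₁𝔭₂ with 𝔭₁ ≠ 𝔭₂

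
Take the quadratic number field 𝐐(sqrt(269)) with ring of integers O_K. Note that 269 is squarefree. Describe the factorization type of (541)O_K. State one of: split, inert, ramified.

p is inert

d = 269 ≡ 1 (mod 4), so O_K = ℤ[(1+√269)/2] and disc(K) = d = 269.
Since gcd(541, 269) = 1 the prime 541 does not ramify.
(269/541) = 269^270 mod 541 = 540, giving Legendre symbol -1.
d is a non-residue mod p, hence 541 remains inert in O_K.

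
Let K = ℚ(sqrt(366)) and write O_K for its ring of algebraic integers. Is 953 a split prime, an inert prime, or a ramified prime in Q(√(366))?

split

366 mod 4 = 2, hence disc K = 4·366 = 1464 and O_K = ℤ[√366].
953 ∤ 1464, so 953 is unramified.
Compute (366/953) via Euler: 366^((953-1)/2) mod 953 = 1, so (366/953) = 1.
(366/953) = 1, so 953 splits.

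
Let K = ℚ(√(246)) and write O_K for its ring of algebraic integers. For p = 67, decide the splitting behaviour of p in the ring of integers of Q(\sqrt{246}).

p is inert

d = 246 ≡ 2 (mod 4), so O_K = ℤ[√246] and disc(K) = 4d = 984.
Since gcd(67, 984) = 1 the prime 67 does not ramify.
Euler's criterion: 246^33 mod 67 = 66. Thus (246|67) = -1.
(246/67) = -1, so 67 is inert.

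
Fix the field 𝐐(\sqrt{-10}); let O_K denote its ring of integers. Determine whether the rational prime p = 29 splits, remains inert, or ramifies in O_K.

d = -10 ≡ 2 (mod 4), so O_K = ℤ[√-10] and disc(K) = 4d = -40.
Since gcd(29, -40) = 1 the prime 29 does not ramify.
Compute (-10/29) via Euler: 19^((29-1)/2) mod 29 = 28, so (-10/29) = -1.
d is a non-residue mod p, hence 29 remains inert in O_K.

remains prime (inert)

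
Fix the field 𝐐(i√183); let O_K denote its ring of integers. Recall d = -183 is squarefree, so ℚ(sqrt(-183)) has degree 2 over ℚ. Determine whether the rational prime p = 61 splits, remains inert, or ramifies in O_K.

Since -183 ≡ 1 mod 4, the ring of integers is ℤ[(1+√-183)/2] with discriminant -183.
Ramification test: 61 | -183. The prime 61 ramifies in K.

ramifies in O_K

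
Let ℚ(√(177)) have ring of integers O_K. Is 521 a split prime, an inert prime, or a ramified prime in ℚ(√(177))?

p is inert

d = 177 ≡ 1 (mod 4), so O_K = ℤ[(1+√177)/2] and disc(K) = d = 177.
disc(K) = 177 is not divisible by 521; 521 is unramified.
(177/521) = 177^260 mod 521 = 520, giving Legendre symbol -1.
(177/521) = -1, so 521 is inert.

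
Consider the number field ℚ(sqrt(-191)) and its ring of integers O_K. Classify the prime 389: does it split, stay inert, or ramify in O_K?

389 remains inert

Since -191 ≡ 1 mod 4, the ring of integers is ℤ[(1+√-191)/2] with discriminant -191.
disc(K) = -191 is not divisible by 389; 389 is unramified.
Euler's criterion: (-191)^194 mod 389 = 388. Thus (-191|389) = -1.
Legendre symbol -1 ⇒ 389 is inert.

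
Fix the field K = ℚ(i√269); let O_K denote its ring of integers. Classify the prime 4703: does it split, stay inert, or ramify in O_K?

splits completely

Since -269 ≢ 1 mod 4, the ring of integers is ℤ[√-269] with discriminant 4·(-269) = -1076.
Since gcd(4703, -1076) = 1 the prime 4703 does not ramify.
(-269/4703) = 4434^2351 mod 4703 = 1, giving Legendre symbol 1.
(-269/4703) = 1, so 4703 splits.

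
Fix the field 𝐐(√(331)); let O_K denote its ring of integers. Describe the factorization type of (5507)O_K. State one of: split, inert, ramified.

331 mod 4 = 3, hence disc K = 4·331 = 1324 and O_K = ℤ[√331].
disc(K) = 1324 is not divisible by 5507; 5507 is unramified.
Compute (331/5507) via Euler: 331^((5507-1)/2) mod 5507 = 1, so (331/5507) = 1.
Legendre symbol 1 ⇒ 5507 is split.

splits completely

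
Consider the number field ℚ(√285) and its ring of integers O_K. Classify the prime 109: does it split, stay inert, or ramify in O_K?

inert

285 mod 4 = 1, hence disc K = 285 and O_K = ℤ[(1+√285)/2].
109 ∤ 285, so 109 is unramified.
(285/109) = 67^54 mod 109 = 108, giving Legendre symbol -1.
d is a non-residue mod p, hence 109 remains inert in O_K.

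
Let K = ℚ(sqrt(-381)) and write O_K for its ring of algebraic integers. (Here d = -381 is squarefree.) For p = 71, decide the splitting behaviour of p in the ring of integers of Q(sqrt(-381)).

splits completely

Since -381 ≢ 1 mod 4, the ring of integers is ℤ[√-381] with discriminant 4·(-381) = -1524.
71 ∤ -1524, so 71 is unramified.
Compute (-381/71) via Euler: 45^((71-1)/2) mod 71 = 1, so (-381/71) = 1.
(-381/71) = 1, so 71 splits.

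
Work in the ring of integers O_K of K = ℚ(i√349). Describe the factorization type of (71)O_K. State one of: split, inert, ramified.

Since -349 ≢ 1 mod 4, the ring of integers is ℤ[√-349] with discriminant 4·(-349) = -1396.
disc(K) = -1396 is not divisible by 71; 71 is unramified.
Legendre symbol by Euler's criterion: (-349/71) ≡ (-349)^35 ≡ 1 (mod 71), i.e. (-349/71) = 1.
d is a quadratic residue mod p, hence 71 splits in O_K.

splits completely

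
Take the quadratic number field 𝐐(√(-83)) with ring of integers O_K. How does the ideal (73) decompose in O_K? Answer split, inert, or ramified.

remains prime (inert)

d = -83 ≡ 1 (mod 4), so O_K = ℤ[(1+√-83)/2] and disc(K) = d = -83.
disc(K) = -83 is not divisible by 73; 73 is unramified.
Compute (-83/73) via Euler: 63^((73-1)/2) mod 73 = 72, so (-83/73) = -1.
Legendre symbol -1 ⇒ 73 is inert.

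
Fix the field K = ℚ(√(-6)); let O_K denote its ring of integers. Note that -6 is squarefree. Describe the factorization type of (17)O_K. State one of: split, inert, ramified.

remains prime (inert)

d = -6 ≡ 2 (mod 4), so O_K = ℤ[√-6] and disc(K) = 4d = -24.
17 ∤ -24, so 17 is unramified.
Euler's criterion: (-6)^8 mod 17 = 16. Thus (-6|17) = -1.
d is a non-residue mod p, hence 17 remains inert in O_K.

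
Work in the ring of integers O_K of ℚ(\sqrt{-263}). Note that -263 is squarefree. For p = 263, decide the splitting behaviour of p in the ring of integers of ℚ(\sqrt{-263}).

p ramifies

-263 mod 4 = 1, hence disc K = -263 and O_K = ℤ[(1+√-263)/2].
263 divides disc(K) = -263, so 263 ramifies.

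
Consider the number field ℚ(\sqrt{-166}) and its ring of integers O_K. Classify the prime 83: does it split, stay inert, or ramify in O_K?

ramified — (83) = 𝔭²

-166 mod 4 = 2, hence disc K = 4·(-166) = -664 and O_K = ℤ[√-166].
Ramification test: 83 | -664. The prime 83 ramifies in K.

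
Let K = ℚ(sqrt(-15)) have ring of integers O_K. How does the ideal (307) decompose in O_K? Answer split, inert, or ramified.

-15 mod 4 = 1, hence disc K = -15 and O_K = ℤ[(1+√-15)/2].
307 ∤ -15, so 307 is unramified.
Legendre symbol by Euler's criterion: (-15/307) ≡ (-15)^153 ≡ 306 (mod 307), i.e. (-15/307) = -1.
(-15/307) = -1, so 307 is inert.

inert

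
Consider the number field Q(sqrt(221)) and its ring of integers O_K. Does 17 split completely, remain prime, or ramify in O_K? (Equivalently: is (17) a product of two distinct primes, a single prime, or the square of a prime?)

17 is ramified

221 mod 4 = 1, hence disc K = 221 and O_K = ℤ[(1+√221)/2].
17 divides disc(K) = 221, so 17 ramifies.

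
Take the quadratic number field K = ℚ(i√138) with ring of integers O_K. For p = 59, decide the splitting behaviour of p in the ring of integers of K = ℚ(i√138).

remains prime (inert)

-138 mod 4 = 2, hence disc K = 4·(-138) = -552 and O_K = ℤ[√-138].
Since gcd(59, -552) = 1 the prime 59 does not ramify.
(-138/59) = 39^29 mod 59 = 58, giving Legendre symbol -1.
d is a non-residue mod p, hence 59 remains inert in O_K.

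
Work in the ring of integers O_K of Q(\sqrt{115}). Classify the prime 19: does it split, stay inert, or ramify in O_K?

splits completely

d = 115 ≡ 3 (mod 4), so O_K = ℤ[√115] and disc(K) = 4d = 460.
Since gcd(19, 460) = 1 the prime 19 does not ramify.
Legendre symbol by Euler's criterion: (115/19) ≡ 115^9 ≡ 1 (mod 19), i.e. (115/19) = 1.
(115/19) = 1, so 19 splits.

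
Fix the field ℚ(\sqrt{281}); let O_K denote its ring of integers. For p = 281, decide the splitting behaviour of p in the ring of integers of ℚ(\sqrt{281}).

ramified — (281) = 𝔭²

281 mod 4 = 1, hence disc K = 281 and O_K = ℤ[(1+√281)/2].
281 divides disc(K) = 281, so 281 ramifies.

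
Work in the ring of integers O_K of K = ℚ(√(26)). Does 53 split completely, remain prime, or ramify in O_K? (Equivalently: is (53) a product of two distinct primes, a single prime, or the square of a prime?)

26 mod 4 = 2, hence disc K = 4·26 = 104 and O_K = ℤ[√26].
disc(K) = 104 is not divisible by 53; 53 is unramified.
Legendre symbol by Euler's criterion: (26/53) ≡ 26^26 ≡ 52 (mod 53), i.e. (26/53) = -1.
(26/53) = -1, so 53 is inert.

remains prime (inert)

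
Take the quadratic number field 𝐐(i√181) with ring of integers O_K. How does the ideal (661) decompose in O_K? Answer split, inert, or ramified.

p is inert

-181 mod 4 = 3, hence disc K = 4·(-181) = -724 and O_K = ℤ[√-181].
Since gcd(661, -724) = 1 the prime 661 does not ramify.
Compute (-181/661) via Euler: 480^((661-1)/2) mod 661 = 660, so (-181/661) = -1.
(-181/661) = -1, so 661 is inert.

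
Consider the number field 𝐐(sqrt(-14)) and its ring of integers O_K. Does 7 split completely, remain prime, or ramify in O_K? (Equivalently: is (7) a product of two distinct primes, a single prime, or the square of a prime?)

Since -14 ≢ 1 mod 4, the ring of integers is ℤ[√-14] with discriminant 4·(-14) = -56.
7 divides disc(K) = -56, so 7 ramifies.

7 is ramified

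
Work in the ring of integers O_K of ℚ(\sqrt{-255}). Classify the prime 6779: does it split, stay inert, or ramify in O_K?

d = -255 ≡ 1 (mod 4), so O_K = ℤ[(1+√-255)/2] and disc(K) = d = -255.
6779 ∤ -255, so 6779 is unramified.
Euler's criterion: (-255)^3389 mod 6779 = 6778. Thus (-255|6779) = -1.
(-255/6779) = -1, so 6779 is inert.

6779 remains inert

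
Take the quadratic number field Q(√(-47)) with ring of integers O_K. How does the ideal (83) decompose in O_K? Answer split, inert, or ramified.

Since -47 ≡ 1 mod 4, the ring of integers is ℤ[(1+√-47)/2] with discriminant -47.
Since gcd(83, -47) = 1 the prime 83 does not ramify.
(-47/83) = 36^41 mod 83 = 1, giving Legendre symbol 1.
Legendre symbol 1 ⇒ 83 is split.

split — (83) = 𝔭₁𝔭₂ with 𝔭₁ ≠ 𝔭₂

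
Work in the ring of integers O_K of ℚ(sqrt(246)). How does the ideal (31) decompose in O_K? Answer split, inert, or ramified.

246 mod 4 = 2, hence disc K = 4·246 = 984 and O_K = ℤ[√246].
disc(K) = 984 is not divisible by 31; 31 is unramified.
Compute (246/31) via Euler: 29^((31-1)/2) mod 31 = 30, so (246/31) = -1.
Legendre symbol -1 ⇒ 31 is inert.

p is inert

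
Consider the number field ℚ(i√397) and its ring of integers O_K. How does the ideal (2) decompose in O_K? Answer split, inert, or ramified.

ramifies in O_K

-397 mod 4 = 3, hence disc K = 4·(-397) = -1588 and O_K = ℤ[√-397].
Ramification test: 2 | -1588. The prime 2 ramifies in K.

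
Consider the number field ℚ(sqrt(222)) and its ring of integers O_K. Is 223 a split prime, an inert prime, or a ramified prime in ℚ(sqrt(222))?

222 mod 4 = 2, hence disc K = 4·222 = 888 and O_K = ℤ[√222].
223 ∤ 888, so 223 is unramified.
Euler's criterion: 222^111 mod 223 = 222. Thus (222|223) = -1.
(222/223) = -1, so 223 is inert.

223 remains inert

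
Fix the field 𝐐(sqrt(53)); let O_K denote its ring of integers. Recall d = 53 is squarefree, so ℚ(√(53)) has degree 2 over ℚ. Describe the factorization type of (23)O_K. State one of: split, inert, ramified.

53 mod 4 = 1, hence disc K = 53 and O_K = ℤ[(1+√53)/2].
disc(K) = 53 is not divisible by 23; 23 is unramified.
(53/23) = 7^11 mod 23 = 22, giving Legendre symbol -1.
d is a non-residue mod p, hence 23 remains inert in O_K.

inert — (23) stays prime in O_K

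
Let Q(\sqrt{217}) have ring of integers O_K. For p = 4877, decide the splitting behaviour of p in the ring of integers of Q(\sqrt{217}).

Since 217 ≡ 1 mod 4, the ring of integers is ℤ[(1+√217)/2] with discriminant 217.
4877 ∤ 217, so 4877 is unramified.
Euler's criterion: 217^2438 mod 4877 = 4876. Thus (217|4877) = -1.
d is a non-residue mod p, hence 4877 remains inert in O_K.

remains prime (inert)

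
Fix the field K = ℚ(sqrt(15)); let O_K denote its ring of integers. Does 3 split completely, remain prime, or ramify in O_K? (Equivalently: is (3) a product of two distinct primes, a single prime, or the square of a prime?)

p ramifies

Since 15 ≢ 1 mod 4, the ring of integers is ℤ[√15] with discriminant 4·15 = 60.
Ramification test: 3 | 60. The prime 3 ramifies in K.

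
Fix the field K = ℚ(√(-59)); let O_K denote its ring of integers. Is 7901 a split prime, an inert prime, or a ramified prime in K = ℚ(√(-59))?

-59 mod 4 = 1, hence disc K = -59 and O_K = ℤ[(1+√-59)/2].
Since gcd(7901, -59) = 1 the prime 7901 does not ramify.
Euler's criterion: (-59)^3950 mod 7901 = 7900. Thus (-59|7901) = -1.
d is a non-residue mod p, hence 7901 remains inert in O_K.

7901 remains inert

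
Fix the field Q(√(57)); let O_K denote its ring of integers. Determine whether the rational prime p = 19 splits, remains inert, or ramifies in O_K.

ramifies in O_K

57 mod 4 = 1, hence disc K = 57 and O_K = ℤ[(1+√57)/2].
Ramification test: 19 | 57. The prime 19 ramifies in K.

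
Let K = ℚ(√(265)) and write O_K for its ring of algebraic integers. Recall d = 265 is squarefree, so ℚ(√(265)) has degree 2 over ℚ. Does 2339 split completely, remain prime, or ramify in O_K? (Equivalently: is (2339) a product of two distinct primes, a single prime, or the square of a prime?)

265 mod 4 = 1, hence disc K = 265 and O_K = ℤ[(1+√265)/2].
Since gcd(2339, 265) = 1 the prime 2339 does not ramify.
(265/2339) = 265^1169 mod 2339 = 1, giving Legendre symbol 1.
Legendre symbol 1 ⇒ 2339 is split.

2339 splits in O_K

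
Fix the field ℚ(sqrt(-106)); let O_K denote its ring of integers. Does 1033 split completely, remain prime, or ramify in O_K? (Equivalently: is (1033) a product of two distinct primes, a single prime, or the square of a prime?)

Since -106 ≢ 1 mod 4, the ring of integers is ℤ[√-106] with discriminant 4·(-106) = -424.
Since gcd(1033, -424) = 1 the prime 1033 does not ramify.
Legendre symbol by Euler's criterion: (-106/1033) ≡ (-106)^516 ≡ 1032 (mod 1033), i.e. (-106/1033) = -1.
(-106/1033) = -1, so 1033 is inert.

1033 remains inert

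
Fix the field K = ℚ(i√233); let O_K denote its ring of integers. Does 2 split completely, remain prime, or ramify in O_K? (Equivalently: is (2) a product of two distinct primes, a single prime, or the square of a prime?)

ramifies in O_K

Since -233 ≢ 1 mod 4, the ring of integers is ℤ[√-233] with discriminant 4·(-233) = -932.
Ramification test: 2 | -932. The prime 2 ramifies in K.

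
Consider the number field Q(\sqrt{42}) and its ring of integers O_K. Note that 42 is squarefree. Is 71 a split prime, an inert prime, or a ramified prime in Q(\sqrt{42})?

inert — (71) stays prime in O_K

42 mod 4 = 2, hence disc K = 4·42 = 168 and O_K = ℤ[√42].
Since gcd(71, 168) = 1 the prime 71 does not ramify.
(42/71) = 42^35 mod 71 = 70, giving Legendre symbol -1.
d is a non-residue mod p, hence 71 remains inert in O_K.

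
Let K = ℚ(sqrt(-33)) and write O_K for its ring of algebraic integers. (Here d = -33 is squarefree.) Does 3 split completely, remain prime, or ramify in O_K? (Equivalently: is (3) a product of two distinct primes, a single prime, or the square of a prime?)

d = -33 ≡ 3 (mod 4), so O_K = ℤ[√-33] and disc(K) = 4d = -132.
3 divides disc(K) = -132, so 3 ramifies.

3 is ramified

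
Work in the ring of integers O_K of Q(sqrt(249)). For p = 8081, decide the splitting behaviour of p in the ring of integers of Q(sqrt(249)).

inert

Since 249 ≡ 1 mod 4, the ring of integers is ℤ[(1+√249)/2] with discriminant 249.
disc(K) = 249 is not divisible by 8081; 8081 is unramified.
(249/8081) = 249^4040 mod 8081 = 8080, giving Legendre symbol -1.
Legendre symbol -1 ⇒ 8081 is inert.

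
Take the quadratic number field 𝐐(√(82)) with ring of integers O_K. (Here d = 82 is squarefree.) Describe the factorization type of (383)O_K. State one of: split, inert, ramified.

p is inert

Since 82 ≢ 1 mod 4, the ring of integers is ℤ[√82] with discriminant 4·82 = 328.
disc(K) = 328 is not divisible by 383; 383 is unramified.
(82/383) = 82^191 mod 383 = 382, giving Legendre symbol -1.
Legendre symbol -1 ⇒ 383 is inert.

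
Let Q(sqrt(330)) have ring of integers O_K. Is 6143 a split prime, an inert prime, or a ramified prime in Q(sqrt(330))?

d = 330 ≡ 2 (mod 4), so O_K = ℤ[√330] and disc(K) = 4d = 1320.
6143 ∤ 1320, so 6143 is unramified.
Legendre symbol by Euler's criterion: (330/6143) ≡ 330^3071 ≡ 1 (mod 6143), i.e. (330/6143) = 1.
d is a quadratic residue mod p, hence 6143 splits in O_K.

splits completely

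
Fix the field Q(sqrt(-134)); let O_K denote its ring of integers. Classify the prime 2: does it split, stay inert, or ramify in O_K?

ramified — (2) = 𝔭²

Since -134 ≢ 1 mod 4, the ring of integers is ℤ[√-134] with discriminant 4·(-134) = -536.
2 divides disc(K) = -536, so 2 ramifies.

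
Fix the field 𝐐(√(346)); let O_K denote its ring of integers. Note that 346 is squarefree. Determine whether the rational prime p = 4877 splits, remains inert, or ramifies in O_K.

4877 remains inert

346 mod 4 = 2, hence disc K = 4·346 = 1384 and O_K = ℤ[√346].
4877 ∤ 1384, so 4877 is unramified.
(346/4877) = 346^2438 mod 4877 = 4876, giving Legendre symbol -1.
d is a non-residue mod p, hence 4877 remains inert in O_K.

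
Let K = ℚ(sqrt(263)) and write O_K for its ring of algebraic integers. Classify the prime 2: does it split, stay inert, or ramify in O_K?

2 is ramified

d = 263 ≡ 3 (mod 4), so O_K = ℤ[√263] and disc(K) = 4d = 1052.
Ramification test: 2 | 1052. The prime 2 ramifies in K.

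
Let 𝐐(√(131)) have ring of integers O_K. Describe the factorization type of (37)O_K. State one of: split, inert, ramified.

Since 131 ≢ 1 mod 4, the ring of integers is ℤ[√131] with discriminant 4·131 = 524.
37 ∤ 524, so 37 is unramified.
Euler's criterion: 131^18 mod 37 = 36. Thus (131|37) = -1.
Legendre symbol -1 ⇒ 37 is inert.

remains prime (inert)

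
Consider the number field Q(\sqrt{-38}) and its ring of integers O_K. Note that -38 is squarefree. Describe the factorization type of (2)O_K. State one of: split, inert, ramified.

d = -38 ≡ 2 (mod 4), so O_K = ℤ[√-38] and disc(K) = 4d = -152.
Ramification test: 2 | -152. The prime 2 ramifies in K.

p ramifies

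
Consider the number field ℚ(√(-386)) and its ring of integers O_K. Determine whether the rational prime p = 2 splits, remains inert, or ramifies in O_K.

-386 mod 4 = 2, hence disc K = 4·(-386) = -1544 and O_K = ℤ[√-386].
disc(K) = -1544 = 2·(-772), so p = 2 is ramified.

ramifies in O_K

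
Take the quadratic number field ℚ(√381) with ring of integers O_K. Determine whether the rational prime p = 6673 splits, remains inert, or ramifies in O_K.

split — (6673) = 𝔭₁𝔭₂ with 𝔭₁ ≠ 𝔭₂

d = 381 ≡ 1 (mod 4), so O_K = ℤ[(1+√381)/2] and disc(K) = d = 381.
disc(K) = 381 is not divisible by 6673; 6673 is unramified.
(381/6673) = 381^3336 mod 6673 = 1, giving Legendre symbol 1.
Legendre symbol 1 ⇒ 6673 is split.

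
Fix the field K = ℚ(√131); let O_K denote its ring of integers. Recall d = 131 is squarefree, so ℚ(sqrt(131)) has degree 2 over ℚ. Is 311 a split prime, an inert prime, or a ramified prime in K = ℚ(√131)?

remains prime (inert)

131 mod 4 = 3, hence disc K = 4·131 = 524 and O_K = ℤ[√131].
311 ∤ 524, so 311 is unramified.
Legendre symbol by Euler's criterion: (131/311) ≡ 131^155 ≡ 310 (mod 311), i.e. (131/311) = -1.
d is a non-residue mod p, hence 311 remains inert in O_K.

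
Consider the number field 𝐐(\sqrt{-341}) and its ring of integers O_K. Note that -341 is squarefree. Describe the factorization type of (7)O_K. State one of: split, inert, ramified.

p splits

-341 mod 4 = 3, hence disc K = 4·(-341) = -1364 and O_K = ℤ[√-341].
7 ∤ -1364, so 7 is unramified.
Legendre symbol by Euler's criterion: (-341/7) ≡ (-341)^3 ≡ 1 (mod 7), i.e. (-341/7) = 1.
(-341/7) = 1, so 7 splits.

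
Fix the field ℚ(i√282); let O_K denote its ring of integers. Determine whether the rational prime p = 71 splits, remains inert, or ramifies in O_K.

-282 mod 4 = 2, hence disc K = 4·(-282) = -1128 and O_K = ℤ[√-282].
disc(K) = -1128 is not divisible by 71; 71 is unramified.
Euler's criterion: (-282)^35 mod 71 = 1. Thus (-282|71) = 1.
Legendre symbol 1 ⇒ 71 is split.

p splits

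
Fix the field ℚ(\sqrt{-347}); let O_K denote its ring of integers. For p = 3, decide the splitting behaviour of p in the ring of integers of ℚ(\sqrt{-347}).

3 splits in O_K

-347 mod 4 = 1, hence disc K = -347 and O_K = ℤ[(1+√-347)/2].
Since gcd(3, -347) = 1 the prime 3 does not ramify.
(-347/3) = 1^1 mod 3 = 1, giving Legendre symbol 1.
d is a quadratic residue mod p, hence 3 splits in O_K.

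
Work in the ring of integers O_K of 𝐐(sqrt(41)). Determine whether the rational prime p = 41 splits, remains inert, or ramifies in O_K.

41 is ramified

d = 41 ≡ 1 (mod 4), so O_K = ℤ[(1+√41)/2] and disc(K) = d = 41.
41 divides disc(K) = 41, so 41 ramifies.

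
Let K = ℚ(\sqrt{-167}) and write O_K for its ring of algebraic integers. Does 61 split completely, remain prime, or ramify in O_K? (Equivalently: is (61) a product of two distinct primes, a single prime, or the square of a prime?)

Since -167 ≡ 1 mod 4, the ring of integers is ℤ[(1+√-167)/2] with discriminant -167.
61 ∤ -167, so 61 is unramified.
Euler's criterion: (-167)^30 mod 61 = 1. Thus (-167|61) = 1.
Legendre symbol 1 ⇒ 61 is split.

split — (61) = 𝔭₁𝔭₂ with 𝔭₁ ≠ 𝔭₂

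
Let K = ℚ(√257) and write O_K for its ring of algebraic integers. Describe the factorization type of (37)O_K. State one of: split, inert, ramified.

d = 257 ≡ 1 (mod 4), so O_K = ℤ[(1+√257)/2] and disc(K) = d = 257.
Since gcd(37, 257) = 1 the prime 37 does not ramify.
Legendre symbol by Euler's criterion: (257/37) ≡ 257^18 ≡ 36 (mod 37), i.e. (257/37) = -1.
Legendre symbol -1 ⇒ 37 is inert.

inert — (37) stays prime in O_K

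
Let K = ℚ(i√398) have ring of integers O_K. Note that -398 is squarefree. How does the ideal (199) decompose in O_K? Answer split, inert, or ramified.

ramifies in O_K

Since -398 ≢ 1 mod 4, the ring of integers is ℤ[√-398] with discriminant 4·(-398) = -1592.
disc(K) = -1592 = 199·(-8), so p = 199 is ramified.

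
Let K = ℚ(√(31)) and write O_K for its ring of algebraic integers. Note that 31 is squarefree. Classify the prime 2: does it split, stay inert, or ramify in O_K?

31 mod 4 = 3, hence disc K = 4·31 = 124 and O_K = ℤ[√31].
2 divides disc(K) = 124, so 2 ramifies.

p ramifies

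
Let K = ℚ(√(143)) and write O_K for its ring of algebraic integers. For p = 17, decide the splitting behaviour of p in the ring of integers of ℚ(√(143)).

inert — (17) stays prime in O_K

Since 143 ≢ 1 mod 4, the ring of integers is ℤ[√143] with discriminant 4·143 = 572.
disc(K) = 572 is not divisible by 17; 17 is unramified.
Legendre symbol by Euler's criterion: (143/17) ≡ 143^8 ≡ 16 (mod 17), i.e. (143/17) = -1.
d is a non-residue mod p, hence 17 remains inert in O_K.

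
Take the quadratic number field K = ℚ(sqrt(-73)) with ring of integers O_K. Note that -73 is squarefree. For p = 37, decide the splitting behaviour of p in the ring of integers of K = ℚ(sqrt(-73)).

split

-73 mod 4 = 3, hence disc K = 4·(-73) = -292 and O_K = ℤ[√-73].
37 ∤ -292, so 37 is unramified.
Compute (-73/37) via Euler: 1^((37-1)/2) mod 37 = 1, so (-73/37) = 1.
(-73/37) = 1, so 37 splits.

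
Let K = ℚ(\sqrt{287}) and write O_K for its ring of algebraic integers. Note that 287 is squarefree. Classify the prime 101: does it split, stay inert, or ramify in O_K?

d = 287 ≡ 3 (mod 4), so O_K = ℤ[√287] and disc(K) = 4d = 1148.
disc(K) = 1148 is not divisible by 101; 101 is unramified.
Legendre symbol by Euler's criterion: (287/101) ≡ 287^50 ≡ 1 (mod 101), i.e. (287/101) = 1.
d is a quadratic residue mod p, hence 101 splits in O_K.

split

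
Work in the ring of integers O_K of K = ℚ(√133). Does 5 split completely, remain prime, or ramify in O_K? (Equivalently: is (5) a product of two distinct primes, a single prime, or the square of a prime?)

inert — (5) stays prime in O_K

133 mod 4 = 1, hence disc K = 133 and O_K = ℤ[(1+√133)/2].
Since gcd(5, 133) = 1 the prime 5 does not ramify.
(133/5) = 3^2 mod 5 = 4, giving Legendre symbol -1.
d is a non-residue mod p, hence 5 remains inert in O_K.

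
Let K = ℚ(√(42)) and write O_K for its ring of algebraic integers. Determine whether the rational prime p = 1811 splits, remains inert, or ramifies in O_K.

d = 42 ≡ 2 (mod 4), so O_K = ℤ[√42] and disc(K) = 4d = 168.
Since gcd(1811, 168) = 1 the prime 1811 does not ramify.
Compute (42/1811) via Euler: 42^((1811-1)/2) mod 1811 = 1810, so (42/1811) = -1.
Legendre symbol -1 ⇒ 1811 is inert.

1811 remains inert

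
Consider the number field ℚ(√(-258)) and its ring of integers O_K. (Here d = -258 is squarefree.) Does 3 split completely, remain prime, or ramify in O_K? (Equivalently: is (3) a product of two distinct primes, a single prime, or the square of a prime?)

d = -258 ≡ 2 (mod 4), so O_K = ℤ[√-258] and disc(K) = 4d = -1032.
disc(K) = -1032 = 3·(-344), so p = 3 is ramified.

ramified — (3) = 𝔭²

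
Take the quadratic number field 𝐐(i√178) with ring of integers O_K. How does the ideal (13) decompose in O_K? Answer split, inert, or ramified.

13 splits in O_K

d = -178 ≡ 2 (mod 4), so O_K = ℤ[√-178] and disc(K) = 4d = -712.
Since gcd(13, -712) = 1 the prime 13 does not ramify.
Compute (-178/13) via Euler: 4^((13-1)/2) mod 13 = 1, so (-178/13) = 1.
d is a quadratic residue mod p, hence 13 splits in O_K.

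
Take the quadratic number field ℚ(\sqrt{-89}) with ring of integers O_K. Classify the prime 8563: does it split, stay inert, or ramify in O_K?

split — (8563) = 𝔭₁𝔭₂ with 𝔭₁ ≠ 𝔭₂

-89 mod 4 = 3, hence disc K = 4·(-89) = -356 and O_K = ℤ[√-89].
disc(K) = -356 is not divisible by 8563; 8563 is unramified.
(-89/8563) = 8474^4281 mod 8563 = 1, giving Legendre symbol 1.
Legendre symbol 1 ⇒ 8563 is split.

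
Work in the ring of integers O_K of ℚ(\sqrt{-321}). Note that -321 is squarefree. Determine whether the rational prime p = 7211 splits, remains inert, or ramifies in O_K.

split — (7211) = 𝔭₁𝔭₂ with 𝔭₁ ≠ 𝔭₂

-321 mod 4 = 3, hence disc K = 4·(-321) = -1284 and O_K = ℤ[√-321].
7211 ∤ -1284, so 7211 is unramified.
Legendre symbol by Euler's criterion: (-321/7211) ≡ (-321)^3605 ≡ 1 (mod 7211), i.e. (-321/7211) = 1.
d is a quadratic residue mod p, hence 7211 splits in O_K.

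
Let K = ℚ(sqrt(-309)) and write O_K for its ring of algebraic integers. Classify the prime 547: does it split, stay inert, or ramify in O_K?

p is inert

Since -309 ≢ 1 mod 4, the ring of integers is ℤ[√-309] with discriminant 4·(-309) = -1236.
disc(K) = -1236 is not divisible by 547; 547 is unramified.
Euler's criterion: (-309)^273 mod 547 = 546. Thus (-309|547) = -1.
(-309/547) = -1, so 547 is inert.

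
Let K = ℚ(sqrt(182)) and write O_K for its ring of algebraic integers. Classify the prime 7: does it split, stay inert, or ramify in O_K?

7 is ramified

d = 182 ≡ 2 (mod 4), so O_K = ℤ[√182] and disc(K) = 4d = 728.
disc(K) = 728 = 7·104, so p = 7 is ramified.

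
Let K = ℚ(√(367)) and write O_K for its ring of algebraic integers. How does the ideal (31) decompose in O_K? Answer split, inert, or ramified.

d = 367 ≡ 3 (mod 4), so O_K = ℤ[√367] and disc(K) = 4d = 1468.
disc(K) = 1468 is not divisible by 31; 31 is unramified.
Euler's criterion: 367^15 mod 31 = 30. Thus (367|31) = -1.
d is a non-residue mod p, hence 31 remains inert in O_K.

inert — (31) stays prime in O_K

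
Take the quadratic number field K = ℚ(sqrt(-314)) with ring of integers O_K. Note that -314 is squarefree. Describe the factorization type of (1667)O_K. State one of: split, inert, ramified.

-314 mod 4 = 2, hence disc K = 4·(-314) = -1256 and O_K = ℤ[√-314].
Since gcd(1667, -1256) = 1 the prime 1667 does not ramify.
Compute (-314/1667) via Euler: 1353^((1667-1)/2) mod 1667 = 1666, so (-314/1667) = -1.
(-314/1667) = -1, so 1667 is inert.

remains prime (inert)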